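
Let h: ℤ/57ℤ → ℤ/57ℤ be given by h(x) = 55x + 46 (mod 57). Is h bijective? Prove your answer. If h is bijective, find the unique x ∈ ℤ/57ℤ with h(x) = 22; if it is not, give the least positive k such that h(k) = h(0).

Recall: h is injective if h(a) = h(b) implies a = b.
If h(a) = h(b), then 55a ≡ 55b (mod 57). Because gcd(55, 57) = 1, we may cancel 55 to get a ≡ b (mod 57).
We now compute 55⁻¹ mod 57 explicitly. Euclid's algorithm: 57 = 1·55 + 2, 55 = 27·2 + 1; back-substituting gives 1 = 28·55 − 27·57, so 55⁻¹ ≡ 28 (mod 57).
For any y ∈ ℤ/57ℤ, x = 28(y − 46) mod 57 satisfies h(x) = 55·28(y − 46) + 46 ≡ y (since 55·28 ≡ 1 mod 57). So every y has a preimage.
Hence h is bijective.
Since h is bijective, we find h⁻¹(22): we need 55x ≡ 22 − 46 ≡ 33 (mod 57). Using 55⁻¹ = 28: x ≡ 28·33 = 924 = 16·57 + 12, so x = 12.
Check: h(12) = 55·12 + 46 = 706 = 12·57 + 22 ≡ 22 (mod 57).

12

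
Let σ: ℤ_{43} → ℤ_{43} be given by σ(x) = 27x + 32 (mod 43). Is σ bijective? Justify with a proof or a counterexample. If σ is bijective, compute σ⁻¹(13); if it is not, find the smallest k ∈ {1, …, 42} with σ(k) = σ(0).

20

If σ(s) = σ(t), then 27s ≡ 27t (mod 43). Because gcd(27, 43) = 1, we may cancel 27 to get s ≡ t (mod 43).
We now compute 27⁻¹ mod 43 explicitly. Euclid's algorithm: 43 = 1·27 + 16, 27 = 1·16 + 11, 16 = 1·11 + 5, 11 = 2·5 + 1; back-substituting gives 1 = 8·27 − 5·43, so 27⁻¹ ≡ 8 (mod 43).
For any y ∈ ℤ_{43}, x = 8(y − 32) mod 43 satisfies σ(x) = 27·8(y − 32) + 32 ≡ y (since 27·8 ≡ 1 mod 43). So every y has a preimage.
Hence σ is bijective.
Since σ is bijective, we compute σ⁻¹(13): solve 27x + 32 ≡ 13 (mod 43), i.e. 27x ≡ 24 (mod 43).
Multiplying by 27⁻¹ = 8 gives x ≡ 8·24 = 192 = 4·43 + 20 ≡ 20 (mod 43).
Check: σ(20) = 27·20 + 32 = 572 = 13·43 + 13 ≡ 13 (mod 43).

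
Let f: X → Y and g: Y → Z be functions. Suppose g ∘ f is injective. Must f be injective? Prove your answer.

injective

Suppose f(s) = f(t). Applying g: (g ∘ f)(s) = (g ∘ f)(t). Since g ∘ f is injective, s = t. Therefore f is injective.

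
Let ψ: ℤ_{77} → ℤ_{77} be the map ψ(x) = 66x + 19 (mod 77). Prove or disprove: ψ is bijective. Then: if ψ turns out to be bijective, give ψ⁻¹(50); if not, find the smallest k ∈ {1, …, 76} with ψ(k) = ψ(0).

7

By definition, ψ is injective if ψ(x_1) = ψ(x_2) implies x_1 = x_2.
We have gcd(66, 77) = 11 > 1. Taking x_1 = 0 and x_2 = 7: ψ(0) = 19 and ψ(7) = 66·7 + 19 = 481 ≡ 19 (mod 77).
So ψ(0) = ψ(7) while 0 ≠ 7, thus ψ is not injective, hence not bijective.
Since ψ is not bijective, we find the least positive k with ψ(k) = ψ(0): this means 66k ≡ 0 (mod 77), i.e. 77 ∣ 66k. Since gcd(66, 77) = 11, dividing through by 11 this holds exactly when 7 ∣ 6k, and as gcd(6, 7) = 1, exactly when 7 ∣ k.
The smallest positive such k is 7.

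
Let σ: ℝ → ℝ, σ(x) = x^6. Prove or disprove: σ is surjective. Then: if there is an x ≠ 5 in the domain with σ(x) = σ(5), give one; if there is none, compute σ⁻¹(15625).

-5

Since 6 is even, x^6 ≥ 0 for all x ∈ ℝ, so −1 ∈ ℝ has no preimage. Hence σ is not surjective.
For the follow-up, such an x exists: taking x = −5 ∈ ℝ gives σ(−5) = 15625 = σ(5) with −5 ≠ 5.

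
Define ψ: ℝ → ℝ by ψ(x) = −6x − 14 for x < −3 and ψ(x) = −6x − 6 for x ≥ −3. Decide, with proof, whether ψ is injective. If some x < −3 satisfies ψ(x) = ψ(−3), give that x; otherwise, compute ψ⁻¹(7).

Both pieces are strictly decreasing (slopes −6 and −6), so each is injective on its own interval.
The left piece maps (−∞, −3) onto (4, ∞); the right piece maps [−3, ∞) onto (−∞, 12].
These images overlap. In particular ψ(−3) = 12 (right piece), and solving −6x − 14 = 12 on the left piece gives x = −13/3 < −3.
So ψ(−13/3) = ψ(−3) with −13/3 ≠ −3, and ψ is not injective. This x = −13/3 is the requested value below −3.

-13/3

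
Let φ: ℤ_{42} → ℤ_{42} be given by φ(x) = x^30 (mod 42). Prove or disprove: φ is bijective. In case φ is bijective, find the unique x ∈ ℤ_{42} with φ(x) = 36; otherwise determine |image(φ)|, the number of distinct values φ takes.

8

φ(2): Repeated squaring mod 42: 2^1 ≡ 2, 2^2 ≡ 2² = 4, 2^4 ≡ 4² = 16, 2^8 ≡ 16² = 256 ≡ 4, 2^16 ≡ 4² = 16. Since 30 = 16 + 8 + 4 + 2, 2^30 ≡ 16·4·16·4: 16·4 = 64 ≡ 22, then 22·16 = 352 ≡ 16, then 16·4 = 64 ≡ 22. So 2^30 ≡ 22 (mod 42).
φ(4): Repeated squaring mod 42: 4^1 ≡ 4, 4^2 ≡ 4² = 16, 4^4 ≡ 16² = 256 ≡ 4, 4^8 ≡ 4² = 16, 4^16 ≡ 16² = 256 ≡ 4. Since 30 = 16 + 8 + 4 + 2, 4^30 ≡ 4·16·4·16: 4·16 = 64 ≡ 22, then 22·4 = 88 ≡ 4, then 4·16 = 64 ≡ 22. So 4^30 ≡ 22 (mod 42).
So φ(2) = φ(4) = 22 while 2 ≠ 4, therefore φ is not injective, hence not bijective.
Since φ is not bijective, we determine |image(φ)|. Computing x^30 mod 42 for each x (by repeated squaring, reducing mod 42 at every step), the values φ(0), φ(1), …, φ(41) are: 0, 1, 22, 15, 22, 1, 36, 7, 22, 15, 22, 1, 36, 1, 28, 15, 22, 1, 36, 1, 22, 21, 22, 1, 36, 1, 22, 15, 28, 1, 36, 1, 22, 15, 22, 7, 36, 1, 22, 15, 22, 1.
The distinct values are {0, 1, 7, 15, 21, 22, 28, 36}; there are 8 of them.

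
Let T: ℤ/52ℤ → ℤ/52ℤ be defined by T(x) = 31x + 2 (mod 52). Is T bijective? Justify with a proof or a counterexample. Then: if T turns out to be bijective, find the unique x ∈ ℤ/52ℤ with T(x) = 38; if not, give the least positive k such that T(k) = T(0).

28

If T(a) = T(b), then 31a ≡ 31b (mod 52). Because gcd(31, 52) = 1, we may cancel 31 to get a ≡ b (mod 52).
We now compute 31⁻¹ mod 52 explicitly. Euclid's algorithm: 52 = 1·31 + 21, 31 = 1·21 + 10, 21 = 2·10 + 1; back-substituting gives 1 = 47·31 − 28·52, so 31⁻¹ ≡ 47 (mod 52).
For any y ∈ ℤ/52ℤ, x = 47(y − 2) mod 52 satisfies T(x) = 31·47(y − 2) + 2 ≡ y (since 31·47 ≡ 1 mod 52). So every y has a preimage.
So T is bijective.
Since T is bijective, we compute T⁻¹(38): solve 31x + 2 ≡ 38 (mod 52), i.e. 31x ≡ 36 (mod 52).
Multiplying by 31⁻¹ = 47 gives x ≡ 47·36 = 1692 = 32·52 + 28 ≡ 28 (mod 52).
Check: T(28) = 31·28 + 2 = 870 = 16·52 + 38 ≡ 38 (mod 52).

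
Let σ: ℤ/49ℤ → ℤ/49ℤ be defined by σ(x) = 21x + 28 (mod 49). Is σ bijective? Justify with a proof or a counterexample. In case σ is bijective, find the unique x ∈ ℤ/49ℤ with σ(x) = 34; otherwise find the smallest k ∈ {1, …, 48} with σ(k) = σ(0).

We have gcd(21, 49) = 7 > 1. Taking a = 0 and b = 7: σ(0) = 28 and σ(7) = 21·7 + 28 = 175 ≡ 28 (mod 49).
So σ(0) = σ(7) while 0 ≠ 7, therefore σ is not injective, hence not bijective.
Since σ is not bijective, we find the least positive k with σ(k) = σ(0): this means 21k ≡ 0 (mod 49), i.e. 49 ∣ 21k. Since gcd(21, 49) = 7, dividing through by 7 this holds exactly when 7 ∣ 3k, and as gcd(3, 7) = 1, exactly when 7 ∣ k.
The smallest positive such k is 7.

7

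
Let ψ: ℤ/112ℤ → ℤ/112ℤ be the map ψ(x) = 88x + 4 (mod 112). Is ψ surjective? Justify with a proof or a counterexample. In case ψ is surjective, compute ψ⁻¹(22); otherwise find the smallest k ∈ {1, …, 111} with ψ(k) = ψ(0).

14

Since gcd(88, 112) = 8, we have 88x ≡ 0 (mod 8) for all x, so ψ(x) ≡ 4 (mod 8).
But 0 ≢ 4 (mod 8), so 0 ∈ ℤ/112ℤ has no preimage. Therefore ψ is not surjective.
Since ψ is not surjective, we find the least positive k with ψ(k) = ψ(0): this means 88k ≡ 0 (mod 112), i.e. 112 ∣ 88k. Since gcd(88, 112) = 8, dividing through by 8 this holds exactly when 14 ∣ 11k, and as gcd(11, 14) = 1, exactly when 14 ∣ k.
The smallest positive such k is 14.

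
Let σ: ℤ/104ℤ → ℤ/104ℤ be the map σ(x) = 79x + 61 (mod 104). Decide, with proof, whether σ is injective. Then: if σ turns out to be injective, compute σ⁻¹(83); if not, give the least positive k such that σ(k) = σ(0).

74

Recall that σ is injective when σ(s) = σ(t) forces s = t.
Suppose σ(s) = σ(t) in ℤ/104ℤ. Then 79s + 61 ≡ 79t + 61 (mod 104), therefore 79(s − t) ≡ 0 (mod 104).
Since gcd(79, 104) = 1, 79 is invertible modulo 104, hence s − t ≡ 0 (mod 104), i.e. s = t.
Therefore σ is injective.
We now compute 79⁻¹ mod 104 explicitly. Euclid's algorithm: 104 = 1·79 + 25, 79 = 3·25 + 4, 25 = 6·4 + 1; back-substituting gives 1 = 79·79 − 60·104, so 79⁻¹ ≡ 79 (mod 104).
Since σ is injective, we find σ⁻¹(83): we need 79x ≡ 83 − 61 ≡ 22 (mod 104). Using 79⁻¹ = 79: x ≡ 79·22 = 1738 = 16·104 + 74, so x = 74.
Check: σ(74) = 79·74 + 61 = 5907 = 56·104 + 83 ≡ 83 (mod 104).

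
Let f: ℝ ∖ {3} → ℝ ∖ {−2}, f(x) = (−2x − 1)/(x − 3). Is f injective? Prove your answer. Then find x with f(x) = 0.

-1/2

Suppose f(u) = f(v). Cross-multiplying: (−2u − 1)(v − 3) = (−2v − 1)(u − 3).
Expanding both sides and cancelling the symmetric terms leaves 7·(u − v) = 0. Since 7 ≠ 0, u = v. Thus f is injective.
Solving f(x) = 0: cross-multiplying gives −2x − 1 = 0(x − 3), which rearranges to −2x = 1, so x = −1/2.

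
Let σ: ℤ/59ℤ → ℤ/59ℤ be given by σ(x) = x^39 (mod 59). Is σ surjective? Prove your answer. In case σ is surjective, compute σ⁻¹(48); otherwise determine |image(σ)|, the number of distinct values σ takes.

26

Since 59 is prime, the nonzero elements of ℤ/59ℤ form a cyclic group of order 58.
As gcd(39, 58) = 1, raising to the 39th power is a bijection on this group: if x_1^39 ≡ x_2^39 then (x_1x_2^{−1})^39 = 1, and the only element of order dividing gcd(39, 58) = 1 is 1, so x_1 = x_2.
With σ(0) = 0 this makes σ injective on all of ℤ/59ℤ, hence bijective (finite equal-size domain and codomain). In particular σ is surjective.
Since σ is surjective, we find the preimage of 48. The inverse of x ↦ x^39 on (ℤ/59ℤ)^× is x ↦ x^3, because 39·3 = 117 = 2·58 + 1 ≡ 1 (mod 58) and x^{58} = 1 for x ≠ 0 (Fermat). So σ⁻¹(48) = 48^3 mod 59.
Repeated squaring mod 59: 48^1 ≡ 48, 48^2 ≡ 48² = 2304 ≡ 3. Since 3 = 2 + 1, 48^3 ≡ 3·48: 3·48 = 144 ≡ 26. So 48^3 ≡ 26 (mod 59).
Hence σ⁻¹(48) = 26.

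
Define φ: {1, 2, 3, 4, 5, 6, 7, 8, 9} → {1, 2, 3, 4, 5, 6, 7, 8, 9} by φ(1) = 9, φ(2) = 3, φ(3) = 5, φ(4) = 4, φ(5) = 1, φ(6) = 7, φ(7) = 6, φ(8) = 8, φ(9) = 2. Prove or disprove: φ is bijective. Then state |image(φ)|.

9

The values 9, 3, 5, 4, 1, 7, 6, 8, 2 are a permutation of {1, 2, 3, 4, 5, 6, 7, 8, 9}: each element appears exactly once.
So φ is injective and surjective, hence bijective.
The image of φ is {1, 2, 3, 4, 5, 6, 7, 8, 9}, which has 9 elements.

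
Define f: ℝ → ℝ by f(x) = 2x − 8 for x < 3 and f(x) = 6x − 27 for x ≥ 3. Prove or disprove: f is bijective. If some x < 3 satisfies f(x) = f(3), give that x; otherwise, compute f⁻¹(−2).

Both pieces are strictly increasing (slopes 2 and 6), so each is injective on its own interval.
The left piece maps (−∞, 3) onto (−∞, −2); the right piece maps [3, ∞) onto [−9, ∞).
These images overlap. In particular f(3) = −9 (right piece), and solving 2x − 8 = −9 on the left piece gives x = −1/2 < 3.
So f(−1/2) = f(3) with −1/2 ≠ 3, and f is not injective, hence not bijective. This x = −1/2 is the requested value below 3.

-1/2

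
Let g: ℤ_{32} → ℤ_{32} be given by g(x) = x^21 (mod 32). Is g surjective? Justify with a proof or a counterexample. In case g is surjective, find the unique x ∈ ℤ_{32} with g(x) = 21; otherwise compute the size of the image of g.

17

g(0) = 0^21 = 0.
g(2): Repeated squaring mod 32: 2^1 ≡ 2, 2^2 ≡ 2² = 4, 2^4 ≡ 4² = 16, 2^8 ≡ 16² = 256 ≡ 0, 2^16 ≡ 0² = 0. Since 21 = 16 + 4 + 1, 2^21 ≡ 0·16·2: 0·16 = 0, then 0·2 = 0. So 2^21 ≡ 0 (mod 32).
So g(0) = g(2) = 0 while 0 ≠ 2, so g is not injective.
A non-injective map from the 32-element set ℤ_{32} to itself takes at most 31 distinct values, so it cannot be surjective. Thus g is not surjective.
Since g is not surjective, we determine |image(g)|. Computing x^21 mod 32 for each x (by repeated squaring, reducing mod 32 at every step), the values g(0), g(1), …, g(31) are: 0, 1, 0, 19, 0, 21, 0, 7, 0, 9, 0, 27, 0, 29, 0, 15, 0, 17, 0, 3, 0, 5, 0, 23, 0, 25, 0, 11, 0, 13, 0, 31.
The distinct values are {0, 1, 3, 5, 7, 9, 11, 13, 15, 17, 19, 21, 23, 25, 27, 29, 31}; there are 17 of them.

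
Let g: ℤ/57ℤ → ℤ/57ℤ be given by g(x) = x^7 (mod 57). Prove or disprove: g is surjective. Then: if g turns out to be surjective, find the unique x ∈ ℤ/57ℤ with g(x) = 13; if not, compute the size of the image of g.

Computing x^7 mod 57 for each x (by repeated squaring, reducing mod 57 at every step), the values g(0), g(1), …, g(56) are: 0, 1, 14, 21, 25, 35, 9, 7, 8, 42, 34, 11, 12, 10, 41, 51, 55, 5, 18, 19, 20, 33, 40, 44, 54, 28, 26, 27, 4, 53, 30, 31, 29, 3, 13, 17, 24, 37, 38, 39, 52, 2, 6, 16, 47, 45, 46, 23, 15, 49, 50, 48, 22, 32, 36, 43, 56.
Every element of ℤ/57ℤ appears exactly once in this list, so g is a bijection, and in particular surjective.
Since g is surjective, we read off the preimage of 13 from the same table: g(34) = 13, so g⁻¹(13) = 34.

34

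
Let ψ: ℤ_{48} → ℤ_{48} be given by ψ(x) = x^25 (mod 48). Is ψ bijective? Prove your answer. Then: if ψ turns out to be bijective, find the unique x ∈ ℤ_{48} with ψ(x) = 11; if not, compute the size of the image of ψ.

27

ψ(0) = 0^25 = 0.
ψ(6): Repeated squaring mod 48: 6^1 ≡ 6, 6^2 ≡ 6² = 36, 6^4 ≡ 36² = 1296 ≡ 0, 6^8 ≡ 0² = 0, 6^16 ≡ 0² = 0. Since 25 = 16 + 8 + 1, 6^25 ≡ 0·0·6: 0·0 = 0, then 0·6 = 0. So 6^25 ≡ 0 (mod 48).
So ψ(0) = ψ(6) = 0 while 0 ≠ 6, so ψ is not injective, hence not bijective.
Since ψ is not bijective, we determine |image(ψ)|. Computing x^25 mod 48 for each x (by repeated squaring, reducing mod 48 at every step), the values ψ(0), ψ(1), …, ψ(47) are: 0, 1, 32, 3, 16, 5, 0, 7, 32, 9, 16, 11, 0, 13, 32, 15, 16, 17, 0, 19, 32, 21, 16, 23, 0, 25, 32, 27, 16, 29, 0, 31, 32, 33, 16, 35, 0, 37, 32, 39, 16, 41, 0, 43, 32, 45, 16, 47.
The distinct values are {0, 1, 3, 5, 7, 9, 11, 13, 15, 16, 17, 19, 21, 23, 25, 27, 29, 31, 32, 33, 35, 37, 39, 41, 43, 45, 47}; there are 27 of them.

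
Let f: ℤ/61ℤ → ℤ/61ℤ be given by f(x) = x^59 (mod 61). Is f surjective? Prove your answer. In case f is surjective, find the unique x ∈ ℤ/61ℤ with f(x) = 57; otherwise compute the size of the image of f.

Since 61 is prime, the nonzero elements of ℤ/61ℤ form a cyclic group of order 60.
As gcd(59, 60) = 1, raising to the 59th power is a bijection on this group: if x_1^59 ≡ x_2^59 then (x_1x_2^{−1})^59 = 1, and the only element of order dividing gcd(59, 60) = 1 is 1, so x_1 = x_2.
With f(0) = 0 this makes f injective on all of ℤ/61ℤ, hence bijective (finite equal-size domain and codomain). In particular f is surjective.
Since f is surjective, we find the preimage of 57. The inverse of x ↦ x^59 on (ℤ/61ℤ)^× is x ↦ x^59, because 59·59 = 3481 = 58·60 + 1 ≡ 1 (mod 60) and x^{60} = 1 for x ≠ 0 (Fermat). So f⁻¹(57) = 57^59 mod 61.
Repeated squaring mod 61: 57^1 ≡ 57, 57^2 ≡ 57² = 3249 ≡ 16, 57^4 ≡ 16² = 256 ≡ 12, 57^8 ≡ 12² = 144 ≡ 22, 57^16 ≡ 22² = 484 ≡ 57, 57^32 ≡ 57² = 3249 ≡ 16. Since 59 = 32 + 16 + 8 + 2 + 1, 57^59 ≡ 16·57·22·16·57: 16·57 = 912 ≡ 58, then 58·22 = 1276 ≡ 56, then 56·16 = 896 ≡ 42, then 42·57 = 2394 ≡ 15. So 57^59 ≡ 15 (mod 61).
Hence f⁻¹(57) = 15.

15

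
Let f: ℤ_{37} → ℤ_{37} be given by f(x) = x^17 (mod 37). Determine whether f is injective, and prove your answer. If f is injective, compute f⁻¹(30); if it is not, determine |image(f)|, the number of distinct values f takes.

21

Since 37 is prime, the nonzero elements of ℤ_{37} form a cyclic group of order 36.
As gcd(17, 36) = 1, raising to the 17th power is a bijection on this group: if x_1^17 ≡ x_2^17 then (x_1x_2^{−1})^17 = 1, and the only element of order dividing gcd(17, 36) = 1 is 1, so x_1 = x_2.
With f(0) = 0 this makes f injective on all of ℤ_{37}, hence bijective (finite equal-size domain and codomain). In particular f is injective.
Since f is injective, we find the preimage of 30. The inverse of x ↦ x^17 on (ℤ_{37})^× is x ↦ x^17, because 17·17 = 289 = 8·36 + 1 ≡ 1 (mod 36) and x^{36} = 1 for x ≠ 0 (Fermat). So f⁻¹(30) = 30^17 mod 37.
Repeated squaring mod 37: 30^1 ≡ 30, 30^2 ≡ 30² = 900 ≡ 12, 30^4 ≡ 12² = 144 ≡ 33, 30^8 ≡ 33² = 1089 ≡ 16, 30^16 ≡ 16² = 256 ≡ 34. Since 17 = 16 + 1, 30^17 ≡ 34·30: 34·30 = 1020 ≡ 21. So 30^17 ≡ 21 (mod 37).
Hence f⁻¹(30) = 21.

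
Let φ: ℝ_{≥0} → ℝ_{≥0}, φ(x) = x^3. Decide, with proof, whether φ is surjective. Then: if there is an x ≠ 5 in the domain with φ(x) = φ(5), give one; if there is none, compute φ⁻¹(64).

For any y ∈ ℝ_{≥0}, x = y^{1/3} ∈ ℝ_{≥0} gives φ(x) = y, so φ is surjective.
Since x ↦ x^3 is strictly increasing on ℝ_{≥0}, it is injective there, so no x ≠ 5 in the domain has φ(x) = φ(5). We therefore compute φ⁻¹(64) = 64^{1/3} = 4 (indeed 4^3 = 64).

4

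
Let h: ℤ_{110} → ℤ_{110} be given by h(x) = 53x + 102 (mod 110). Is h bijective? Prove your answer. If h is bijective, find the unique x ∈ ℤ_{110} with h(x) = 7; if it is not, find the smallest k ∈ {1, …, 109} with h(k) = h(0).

75

If h(a) = h(b), then 53a ≡ 53b (mod 110). Because gcd(53, 110) = 1, we may cancel 53 to get a ≡ b (mod 110).
We now compute 53⁻¹ mod 110 explicitly. Euclid's algorithm: 110 = 2·53 + 4, 53 = 13·4 + 1; back-substituting gives 1 = 27·53 − 13·110, so 53⁻¹ ≡ 27 (mod 110).
For any y ∈ ℤ_{110}, x = 27(y − 102) mod 110 satisfies h(x) = 53·27(y − 102) + 102 ≡ y (since 53·27 ≡ 1 mod 110). So every y has a preimage.
Therefore h is bijective.
Since h is bijective, we find h⁻¹(7): we need 53x ≡ 7 − 102 ≡ 15 (mod 110). Using 53⁻¹ = 27: x ≡ 27·15 = 405 = 3·110 + 75, so x = 75.
Check: h(75) = 53·75 + 102 = 4077 = 37·110 + 7 ≡ 7 (mod 110).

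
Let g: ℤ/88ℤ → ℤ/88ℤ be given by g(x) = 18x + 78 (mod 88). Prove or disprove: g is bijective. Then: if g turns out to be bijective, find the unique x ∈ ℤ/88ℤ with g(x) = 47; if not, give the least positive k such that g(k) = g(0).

44

We have gcd(18, 88) = 2 > 1. Taking a = 0 and b = 44: g(0) = 78 and g(44) = 18·44 + 78 = 870 ≡ 78 (mod 88).
So g(0) = g(44) while 0 ≠ 44, thus g is not injective, hence not bijective.
Since g is not bijective, we find the least positive k with g(k) = g(0): this means 18k ≡ 0 (mod 88), i.e. 88 ∣ 18k. Since gcd(18, 88) = 2, dividing through by 2 this holds exactly when 44 ∣ 9k, and as gcd(9, 44) = 1, exactly when 44 ∣ k.
The smallest positive such k is 44.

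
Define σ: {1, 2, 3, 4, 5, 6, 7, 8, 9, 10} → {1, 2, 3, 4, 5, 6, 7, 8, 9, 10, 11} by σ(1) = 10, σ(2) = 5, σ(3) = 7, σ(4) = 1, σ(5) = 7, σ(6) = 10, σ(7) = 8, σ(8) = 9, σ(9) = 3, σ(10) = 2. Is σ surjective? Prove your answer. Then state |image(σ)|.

8

No element maps to 4, so σ is not surjective.
The image of σ is {1, 2, 3, 5, 7, 8, 9, 10}, which has 8 elements.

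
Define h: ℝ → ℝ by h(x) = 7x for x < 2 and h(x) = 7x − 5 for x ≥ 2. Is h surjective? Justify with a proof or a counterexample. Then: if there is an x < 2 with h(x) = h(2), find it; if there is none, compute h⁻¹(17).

Both pieces are strictly increasing (slopes 7 and 7), so each is injective on its own interval.
The left piece maps (−∞, 2) onto (−∞, 14); the right piece maps [2, ∞) onto [9, ∞).
The union (−∞, 14) ∪ [9, ∞) covers ℝ, so h is surjective.
For the follow-up: the images overlap, so an x < 2 with h(x) = h(2) exists. h(2) = 9; solving 7x = 9 for x < 2 gives x = (9 − 0)/7 = 9/7.

9/7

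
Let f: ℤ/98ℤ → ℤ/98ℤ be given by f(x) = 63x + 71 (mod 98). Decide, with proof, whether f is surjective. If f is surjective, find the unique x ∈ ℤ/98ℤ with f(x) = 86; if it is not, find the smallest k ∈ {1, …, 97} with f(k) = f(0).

Since gcd(63, 98) = 7, we have 63x ≡ 0 (mod 7) for all x, so f(x) ≡ 1 (mod 7).
But 0 ≢ 1 (mod 7), so 0 ∈ ℤ/98ℤ has no preimage. Hence f is not surjective.
Since f is not surjective, we find the least positive k with f(k) = f(0): this means 63k ≡ 0 (mod 98), i.e. 98 ∣ 63k. Since gcd(63, 98) = 7, dividing through by 7 this holds exactly when 14 ∣ 9k, and as gcd(9, 14) = 1, exactly when 14 ∣ k.
The smallest positive such k is 14.

14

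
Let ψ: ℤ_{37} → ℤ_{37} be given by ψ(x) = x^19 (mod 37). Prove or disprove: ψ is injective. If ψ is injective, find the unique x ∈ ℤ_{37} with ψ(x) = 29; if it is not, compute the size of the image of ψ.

8

Since 37 is prime, the nonzero elements of ℤ_{37} form a cyclic group of order 36.
As gcd(19, 36) = 1, raising to the 19th power is a bijection on this group: if s^19 ≡ t^19 then (st^{−1})^19 = 1, and the only element of order dividing gcd(19, 36) = 1 is 1, so s = t.
With ψ(0) = 0 this makes ψ injective on all of ℤ_{37}, hence bijective (finite equal-size domain and codomain). In particular ψ is injective.
Since ψ is injective, we find the preimage of 29. The inverse of x ↦ x^19 on (ℤ_{37})^× is x ↦ x^19, because 19·19 = 361 = 10·36 + 1 ≡ 1 (mod 36) and x^{36} = 1 for x ≠ 0 (Fermat). So ψ⁻¹(29) = 29^19 mod 37.
Repeated squaring mod 37: 29^1 ≡ 29, 29^2 ≡ 29² = 841 ≡ 27, 29^4 ≡ 27² = 729 ≡ 26, 29^8 ≡ 26² = 676 ≡ 10, 29^16 ≡ 10² = 100 ≡ 26. Since 19 = 16 + 2 + 1, 29^19 ≡ 26·27·29: 26·27 = 702 ≡ 36, then 36·29 = 1044 ≡ 8. So 29^19 ≡ 8 (mod 37).
Hence ψ⁻¹(29) = 8.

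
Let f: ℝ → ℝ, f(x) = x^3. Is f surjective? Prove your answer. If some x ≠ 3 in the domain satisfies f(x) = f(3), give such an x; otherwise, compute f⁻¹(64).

For any y ∈ ℝ, x = y^{1/3} ∈ ℝ gives f(x) = y, so f is surjective.
Since x ↦ x^3 is strictly increasing on ℝ, it is injective there, so no x ≠ 3 in the domain has f(x) = f(3). We therefore compute f⁻¹(64) = 64^{1/3} = 4 (indeed 4^3 = 64).

4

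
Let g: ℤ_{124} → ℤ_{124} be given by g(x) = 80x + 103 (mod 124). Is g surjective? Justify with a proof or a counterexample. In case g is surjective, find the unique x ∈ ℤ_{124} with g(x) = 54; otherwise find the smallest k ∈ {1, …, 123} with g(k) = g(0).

31

Since gcd(80, 124) = 4, we have 80x ≡ 0 (mod 4) for all x, so g(x) ≡ 3 (mod 4).
But 0 ≢ 3 (mod 4), so 0 ∈ ℤ_{124} has no preimage. Thus g is not surjective.
Since g is not surjective, we find the least positive k with g(k) = g(0): this means 80k ≡ 0 (mod 124), i.e. 124 ∣ 80k. Since gcd(80, 124) = 4, dividing through by 4 this holds exactly when 31 ∣ 20k, and as gcd(20, 31) = 1, exactly when 31 ∣ k.
The smallest positive such k is 31.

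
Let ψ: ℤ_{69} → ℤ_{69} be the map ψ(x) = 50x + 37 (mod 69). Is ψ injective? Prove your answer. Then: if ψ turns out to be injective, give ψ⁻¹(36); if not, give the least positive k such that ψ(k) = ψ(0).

Suppose ψ(x_1) = ψ(x_2) in ℤ_{69}. Then 50x_1 + 37 ≡ 50x_2 + 37 (mod 69), thus 50(x_1 − x_2) ≡ 0 (mod 69).
Since gcd(50, 69) = 1, 50 is invertible modulo 69, so x_1 − x_2 ≡ 0 (mod 69), i.e. x_1 = x_2.
Thus ψ is injective.
We now compute 50⁻¹ mod 69 explicitly. Euclid's algorithm: 69 = 1·50 + 19, 50 = 2·19 + 12, 19 = 1·12 + 7, 12 = 1·7 + 5, 7 = 1·5 + 2, 5 = 2·2 + 1; back-substituting gives 1 = 29·50 − 21·69, so 50⁻¹ ≡ 29 (mod 69).
Since ψ is injective, we find ψ⁻¹(36): we need 50x ≡ 36 − 37 ≡ 68 (mod 69). Using 50⁻¹ = 29: x ≡ 29·68 = 1972 = 28·69 + 40, so x = 40.
Check: ψ(40) = 50·40 + 37 = 2037 = 29·69 + 36 ≡ 36 (mod 69).

40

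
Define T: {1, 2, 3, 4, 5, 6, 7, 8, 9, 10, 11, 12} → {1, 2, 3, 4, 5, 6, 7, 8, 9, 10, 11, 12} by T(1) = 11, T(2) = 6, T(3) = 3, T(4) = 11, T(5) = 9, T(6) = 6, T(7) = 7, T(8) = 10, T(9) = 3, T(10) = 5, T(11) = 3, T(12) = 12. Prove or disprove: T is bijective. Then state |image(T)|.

T(1) = 11 = T(4) with 1 ≠ 4, so T is not injective, hence not bijective.
The image of T is {3, 5, 6, 7, 9, 10, 11, 12}, which has 8 elements.

8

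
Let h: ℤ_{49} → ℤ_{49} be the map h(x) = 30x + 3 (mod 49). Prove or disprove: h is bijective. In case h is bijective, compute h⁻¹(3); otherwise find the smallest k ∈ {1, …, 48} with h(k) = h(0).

0

If h(x_1) = h(x_2), then 30x_1 ≡ 30x_2 (mod 49). Because gcd(30, 49) = 1, we may cancel 30 to get x_1 ≡ x_2 (mod 49).
We now compute 30⁻¹ mod 49 explicitly. Euclid's algorithm: 49 = 1·30 + 19, 30 = 1·19 + 11, 19 = 1·11 + 8, 11 = 1·8 + 3, 8 = 2·3 + 2, 3 = 1·2 + 1; back-substituting gives 1 = 18·30 − 11·49, so 30⁻¹ ≡ 18 (mod 49).
For any y ∈ ℤ_{49}, x = 18(y − 3) mod 49 satisfies h(x) = 30·18(y − 3) + 3 ≡ y (since 30·18 ≡ 1 mod 49). So every y has a preimage.
Hence h is bijective.
Since h is bijective, we compute h⁻¹(3): solve 30x + 3 ≡ 3 (mod 49), i.e. 30x ≡ 0 (mod 49).
Multiplying by 30⁻¹ = 18 gives x ≡ 18·0 = 0 ≡ 0 (mod 49).
Check: h(0) = 30·0 + 3 = 3 ≡ 3 (mod 49).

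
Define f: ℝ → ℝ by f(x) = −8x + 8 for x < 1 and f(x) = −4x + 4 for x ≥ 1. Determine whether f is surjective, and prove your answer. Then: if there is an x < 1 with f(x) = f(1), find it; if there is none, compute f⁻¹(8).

0

Both pieces are strictly decreasing (slopes −8 and −4), so each is injective on its own interval.
The left piece maps (−∞, 1) onto (0, ∞); the right piece maps [1, ∞) onto (−∞, 0].
These images together cover ℝ, so f is surjective.
Because the two images are disjoint, no x < 1 has f(x) = f(1), so we compute f⁻¹(8): 8 lies in (0, ∞), so solve −8x + 8 = 8: x = (8 − 8)/(−8) = 0.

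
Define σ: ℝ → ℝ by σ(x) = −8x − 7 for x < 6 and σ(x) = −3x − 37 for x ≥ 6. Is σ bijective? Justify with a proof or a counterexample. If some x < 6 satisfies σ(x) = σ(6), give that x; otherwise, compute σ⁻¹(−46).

Both pieces are strictly decreasing (slopes −8 and −3), so each is injective on its own interval.
The left piece maps (−∞, 6) onto (−55, ∞); the right piece maps [6, ∞) onto (−∞, −55].
Since −55 = −55, the images partition ℝ: σ is injective and surjective, hence bijective.
Because the two images are disjoint, no x < 6 has σ(x) = σ(6), so we compute σ⁻¹(−46): −46 lies in (−55, ∞), so solve −8x − 7 = −46: x = (−46 + 7)/(−8) = 39/8.

39/8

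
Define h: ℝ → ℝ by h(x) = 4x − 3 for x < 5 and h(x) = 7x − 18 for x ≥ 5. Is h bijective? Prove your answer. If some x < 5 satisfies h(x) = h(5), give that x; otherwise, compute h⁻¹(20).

Both pieces are strictly increasing (slopes 4 and 7), so each is injective on its own interval.
The left piece maps (−∞, 5) onto (−∞, 17); the right piece maps [5, ∞) onto [17, ∞).
Since 17 = 17, the images partition ℝ: h is injective and surjective, hence bijective.
Because the two images are disjoint, no x < 5 has h(x) = h(5), so we compute h⁻¹(20): 20 lies in [17, ∞), so solve 7x − 18 = 20: x = (20 + 18)/7 = 38/7.

38/7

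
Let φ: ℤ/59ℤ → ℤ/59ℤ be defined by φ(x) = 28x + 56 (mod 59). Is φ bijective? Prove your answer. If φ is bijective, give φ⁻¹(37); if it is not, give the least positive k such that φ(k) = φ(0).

Recall that φ is injective if φ(s) = φ(t) implies s = t.
Suppose φ(s) = φ(t) in ℤ/59ℤ. Then 28s + 56 ≡ 28t + 56 (mod 59), so 28(s − t) ≡ 0 (mod 59).
Since gcd(28, 59) = 1, 28 is invertible modulo 59, thus s − t ≡ 0 (mod 59), i.e. s = t.
We now compute 28⁻¹ mod 59 explicitly. Euclid's algorithm: 59 = 2·28 + 3, 28 = 9·3 + 1; back-substituting gives 1 = 19·28 − 9·59, so 28⁻¹ ≡ 19 (mod 59).
Then y ↦ 19(y − 56) is a two-sided inverse to φ, so every y ∈ ℤ/59ℤ has a preimage.
Hence φ is bijective.
Since φ is bijective, we find φ⁻¹(37): we need 28x ≡ 37 − 56 ≡ 40 (mod 59). Using 28⁻¹ = 19: x ≡ 19·40 = 760 = 12·59 + 52, so x = 52.
Check: φ(52) = 28·52 + 56 = 1512 = 25·59 + 37 ≡ 37 (mod 59).

52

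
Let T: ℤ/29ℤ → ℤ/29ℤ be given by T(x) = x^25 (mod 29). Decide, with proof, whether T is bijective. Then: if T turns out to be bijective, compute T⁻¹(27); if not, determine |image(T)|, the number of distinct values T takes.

Since 29 is prime, the nonzero elements of ℤ/29ℤ form a cyclic group of order 28.
As gcd(25, 28) = 1, raising to the 25th power is a bijection on this group: if u^25 ≡ v^25 then (uv^{−1})^25 = 1, and the only element of order dividing gcd(25, 28) = 1 is 1, so u = v.
With T(0) = 0 this makes T injective on all of ℤ/29ℤ, hence bijective (finite equal-size domain and codomain). In particular T is bijective.
Since T is bijective, we find the preimage of 27. The inverse of x ↦ x^25 on (ℤ/29ℤ)^× is x ↦ x^9, because 25·9 = 225 = 8·28 + 1 ≡ 1 (mod 28) and x^{28} = 1 for x ≠ 0 (Fermat). So T⁻¹(27) = 27^9 mod 29.
Repeated squaring mod 29: 27^1 ≡ 27, 27^2 ≡ 27² = 729 ≡ 4, 27^4 ≡ 4² = 16, 27^8 ≡ 16² = 256 ≡ 24. Since 9 = 8 + 1, 27^9 ≡ 24·27: 24·27 = 648 ≡ 10. So 27^9 ≡ 10 (mod 29).
Hence T⁻¹(27) = 10.

10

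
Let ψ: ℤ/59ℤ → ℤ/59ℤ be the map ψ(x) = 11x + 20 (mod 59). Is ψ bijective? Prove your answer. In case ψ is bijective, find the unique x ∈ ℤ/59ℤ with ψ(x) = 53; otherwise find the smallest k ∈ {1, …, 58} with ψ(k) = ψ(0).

Recall that ψ is injective when ψ(x_1) = ψ(x_2) forces x_1 = x_2.
If ψ(x_1) = ψ(x_2), then 11x_1 ≡ 11x_2 (mod 59). Because gcd(11, 59) = 1, we may cancel 11 to get x_1 ≡ x_2 (mod 59).
We now compute 11⁻¹ mod 59 explicitly. Euclid's algorithm: 59 = 5·11 + 4, 11 = 2·4 + 3, 4 = 1·3 + 1; back-substituting gives 1 = 43·11 − 8·59, so 11⁻¹ ≡ 43 (mod 59).
Then y ↦ 43(y − 20) is a two-sided inverse to ψ, so every y ∈ ℤ/59ℤ has a preimage.
Thus ψ is bijective.
Since ψ is bijective, we compute ψ⁻¹(53): solve 11x + 20 ≡ 53 (mod 59), i.e. 11x ≡ 33 (mod 59).
Multiplying by 11⁻¹ = 43 gives x ≡ 43·33 = 1419 = 24·59 + 3 ≡ 3 (mod 59).
Check: ψ(3) = 11·3 + 20 = 53 ≡ 53 (mod 59).

3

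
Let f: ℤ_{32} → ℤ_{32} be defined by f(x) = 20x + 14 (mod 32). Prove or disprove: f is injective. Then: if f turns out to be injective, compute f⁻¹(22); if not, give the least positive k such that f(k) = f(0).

8

Recall that f is injective if f(u) = f(v) implies u = v.
We have gcd(20, 32) = 4 > 1. Taking u = 0 and v = 8: f(0) = 14 and f(8) = 20·8 + 14 = 174 ≡ 14 (mod 32).
So f(0) = f(8) while 0 ≠ 8, therefore f is not injective.
Since f is not injective, we find the least positive k with f(k) = f(0): this means 20k ≡ 0 (mod 32), i.e. 32 ∣ 20k. Since gcd(20, 32) = 4, dividing through by 4 this holds exactly when 8 ∣ 5k, and as gcd(5, 8) = 1, exactly when 8 ∣ k.
The smallest positive such k is 8.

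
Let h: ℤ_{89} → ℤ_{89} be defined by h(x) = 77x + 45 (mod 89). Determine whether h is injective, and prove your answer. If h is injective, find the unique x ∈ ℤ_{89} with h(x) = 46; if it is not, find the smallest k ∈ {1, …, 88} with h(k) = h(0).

By definition, h is injective when h(s) = h(t) forces s = t.
If h(s) = h(t), then 77s ≡ 77t (mod 89). Because gcd(77, 89) = 1, we may cancel 77 to get s ≡ t (mod 89).
Therefore h is injective.
We now compute 77⁻¹ mod 89 explicitly. Euclid's algorithm: 89 = 1·77 + 12, 77 = 6·12 + 5, 12 = 2·5 + 2, 5 = 2·2 + 1; back-substituting gives 1 = 37·77 − 32·89, so 77⁻¹ ≡ 37 (mod 89).
Since h is injective, we compute h⁻¹(46): solve 77x + 45 ≡ 46 (mod 89), i.e. 77x ≡ 1 (mod 89).
Multiplying by 77⁻¹ = 37 gives x ≡ 37·1 = 37 ≡ 37 (mod 89).
Check: h(37) = 77·37 + 45 = 2894 = 32·89 + 46 ≡ 46 (mod 89).

37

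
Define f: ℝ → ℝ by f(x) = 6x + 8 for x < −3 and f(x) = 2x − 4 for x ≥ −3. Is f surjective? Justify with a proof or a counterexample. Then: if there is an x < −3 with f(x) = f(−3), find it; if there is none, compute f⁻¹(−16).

-4

Both pieces are strictly increasing (slopes 6 and 2), so each is injective on its own interval.
The left piece maps (−∞, −3) onto (−∞, −10); the right piece maps [−3, ∞) onto [−10, ∞).
These images together cover ℝ, so f is surjective.
Because the two images are disjoint, no x < −3 has f(x) = f(−3), so we compute f⁻¹(−16): −16 lies in (−∞, −10), so solve 6x + 8 = −16: x = (−16 − 8)/6 = −4.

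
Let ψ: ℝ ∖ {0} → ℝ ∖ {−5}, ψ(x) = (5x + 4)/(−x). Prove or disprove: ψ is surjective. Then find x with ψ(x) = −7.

For any y ≠ −5, solving y(−x) = 5x + 4 for x gives a well-defined x ≠ 0. So ψ is surjective.
Solving ψ(x) = −7: cross-multiplying gives 5x + 4 = −7(−x), which rearranges to −2x = −4, so x = 2.

2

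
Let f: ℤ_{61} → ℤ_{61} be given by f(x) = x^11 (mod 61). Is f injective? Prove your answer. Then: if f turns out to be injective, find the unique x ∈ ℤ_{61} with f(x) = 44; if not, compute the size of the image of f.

Since 61 is prime, the nonzero elements of ℤ_{61} form a cyclic group of order 60.
As gcd(11, 60) = 1, raising to the 11th power is a bijection on this group: if a^11 ≡ b^11 then (ab^{−1})^11 = 1, and the only element of order dividing gcd(11, 60) = 1 is 1, so a = b.
With f(0) = 0 this makes f injective on all of ℤ_{61}, hence bijective (finite equal-size domain and codomain). In particular f is injective.
Since f is injective, we find the preimage of 44. The inverse of x ↦ x^11 on (ℤ_{61})^× is x ↦ x^11, because 11·11 = 121 = 2·60 + 1 ≡ 1 (mod 60) and x^{60} = 1 for x ≠ 0 (Fermat). So f⁻¹(44) = 44^11 mod 61.
Repeated squaring mod 61: 44^1 ≡ 44, 44^2 ≡ 44² = 1936 ≡ 45, 44^4 ≡ 45² = 2025 ≡ 12, 44^8 ≡ 12² = 144 ≡ 22. Since 11 = 8 + 2 + 1, 44^11 ≡ 22·45·44: 22·45 = 990 ≡ 14, then 14·44 = 616 ≡ 6. So 44^11 ≡ 6 (mod 61).
Hence f⁻¹(44) = 6.

6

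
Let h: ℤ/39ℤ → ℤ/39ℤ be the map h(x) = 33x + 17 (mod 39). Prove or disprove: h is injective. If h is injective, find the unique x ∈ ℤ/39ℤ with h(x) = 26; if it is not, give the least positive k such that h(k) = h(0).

13

We have gcd(33, 39) = 3 > 1. Taking x_1 = 0 and x_2 = 13: h(0) = 17 and h(13) = 33·13 + 17 = 446 ≡ 17 (mod 39).
So h(0) = h(13) while 0 ≠ 13, thus h is not injective.
Since h is not injective, we find the least positive k with h(k) = h(0): this means 33k ≡ 0 (mod 39), i.e. 39 ∣ 33k. Since gcd(33, 39) = 3, dividing through by 3 this holds exactly when 13 ∣ 11k, and as gcd(11, 13) = 1, exactly when 13 ∣ k.
The smallest positive such k is 13.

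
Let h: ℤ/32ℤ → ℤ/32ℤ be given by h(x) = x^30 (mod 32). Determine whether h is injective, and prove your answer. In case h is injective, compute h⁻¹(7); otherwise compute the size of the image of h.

5

h(0) = 0^30 = 0.
h(2): Repeated squaring mod 32: 2^1 ≡ 2, 2^2 ≡ 2² = 4, 2^4 ≡ 4² = 16, 2^8 ≡ 16² = 256 ≡ 0, 2^16 ≡ 0² = 0. Since 30 = 16 + 8 + 4 + 2, 2^30 ≡ 0·0·16·4: 0·0 = 0, then 0·16 = 0, then 0·4 = 0. So 2^30 ≡ 0 (mod 32).
So h(0) = h(2) = 0 while 0 ≠ 2, thus h is not injective.
Since h is not injective, we determine |image(h)|. Computing x^30 mod 32 for each x (by repeated squaring, reducing mod 32 at every step), the values h(0), h(1), …, h(31) are: 0, 1, 0, 25, 0, 9, 0, 17, 0, 17, 0, 9, 0, 25, 0, 1, 0, 1, 0, 25, 0, 9, 0, 17, 0, 17, 0, 9, 0, 25, 0, 1.
The distinct values are {0, 1, 9, 17, 25}; there are 5 of them.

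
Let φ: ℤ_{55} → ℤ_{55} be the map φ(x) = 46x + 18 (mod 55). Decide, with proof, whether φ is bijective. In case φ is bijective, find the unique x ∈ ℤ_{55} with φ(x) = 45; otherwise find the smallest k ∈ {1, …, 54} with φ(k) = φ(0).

Recall that φ is injective if φ(u) = φ(v) implies u = v.
Suppose φ(u) = φ(v) in ℤ_{55}. Then 46u + 18 ≡ 46v + 18 (mod 55), therefore 46(u − v) ≡ 0 (mod 55).
Since gcd(46, 55) = 1, 46 is invertible modulo 55, so u − v ≡ 0 (mod 55), i.e. u = v.
We now compute 46⁻¹ mod 55 explicitly. Euclid's algorithm: 55 = 1·46 + 9, 46 = 5·9 + 1; back-substituting gives 1 = 6·46 − 5·55, so 46⁻¹ ≡ 6 (mod 55).
Then y ↦ 6(y − 18) is a two-sided inverse to φ, so every y ∈ ℤ_{55} has a preimage.
Hence φ is bijective.
Since φ is bijective, we find φ⁻¹(45): we need 46x ≡ 45 − 18 ≡ 27 (mod 55). Using 46⁻¹ = 6: x ≡ 6·27 = 162 = 2·55 + 52, so x = 52.
Check: φ(52) = 46·52 + 18 = 2410 = 43·55 + 45 ≡ 45 (mod 55).

52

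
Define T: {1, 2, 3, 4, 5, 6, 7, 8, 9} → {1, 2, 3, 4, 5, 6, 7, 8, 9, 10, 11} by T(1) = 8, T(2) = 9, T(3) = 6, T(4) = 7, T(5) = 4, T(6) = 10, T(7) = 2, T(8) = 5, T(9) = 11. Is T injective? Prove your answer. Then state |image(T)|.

The values T(1), …, T(9) are 8, 9, 6, 7, 4, 10, 2, 5, 11 — all distinct.
So T(s) = T(t) only when s = t, and T is injective.
The image of T is {2, 4, 5, 6, 7, 8, 9, 10, 11}, which has 9 elements.

9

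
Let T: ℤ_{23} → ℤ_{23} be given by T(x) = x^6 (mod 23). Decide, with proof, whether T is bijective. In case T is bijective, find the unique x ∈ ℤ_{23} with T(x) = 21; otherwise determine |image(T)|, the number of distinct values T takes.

12

T(11): Repeated squaring mod 23: 11^1 ≡ 11, 11^2 ≡ 11² = 121 ≡ 6, 11^4 ≡ 6² = 36 ≡ 13. Since 6 = 4 + 2, 11^6 ≡ 13·6: 13·6 = 78 ≡ 9. So 11^6 ≡ 9 (mod 23).
T(12): Repeated squaring mod 23: 12^1 ≡ 12, 12^2 ≡ 12² = 144 ≡ 6, 12^4 ≡ 6² = 36 ≡ 13. Since 6 = 4 + 2, 12^6 ≡ 13·6: 13·6 = 78 ≡ 9. So 12^6 ≡ 9 (mod 23).
So T(11) = T(12) = 9 while 11 ≠ 12, so T is not injective, hence not bijective.
Since T is not bijective, we determine |image(T)|. Computing x^6 mod 23 for each x (by repeated squaring, reducing mod 23 at every step), the values T(0), T(1), …, T(22) are: 0, 1, 18, 16, 2, 8, 12, 4, 13, 3, 6, 9, 9, 6, 3, 13, 4, 12, 8, 2, 16, 18, 1.
The distinct values are {0, 1, 2, 3, 4, 6, 8, 9, 12, 13, 16, 18}; there are 12 of them.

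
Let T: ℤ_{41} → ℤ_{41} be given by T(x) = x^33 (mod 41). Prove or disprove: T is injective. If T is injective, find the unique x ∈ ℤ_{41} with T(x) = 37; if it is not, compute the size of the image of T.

16

Since 41 is prime, the nonzero elements of ℤ_{41} form a cyclic group of order 40.
As gcd(33, 40) = 1, raising to the 33rd power is a bijection on this group: if a^33 ≡ b^33 then (ab^{−1})^33 = 1, and the only element of order dividing gcd(33, 40) = 1 is 1, so a = b.
With T(0) = 0 this makes T injective on all of ℤ_{41}, hence bijective (finite equal-size domain and codomain). In particular T is injective.
Since T is injective, we find the preimage of 37. The inverse of x ↦ x^33 on (ℤ_{41})^× is x ↦ x^17, because 33·17 = 561 = 14·40 + 1 ≡ 1 (mod 40) and x^{40} = 1 for x ≠ 0 (Fermat). So T⁻¹(37) = 37^17 mod 41.
Repeated squaring mod 41: 37^1 ≡ 37, 37^2 ≡ 37² = 1369 ≡ 16, 37^4 ≡ 16² = 256 ≡ 10, 37^8 ≡ 10² = 100 ≡ 18, 37^16 ≡ 18² = 324 ≡ 37. Since 17 = 16 + 1, 37^17 ≡ 37·37: 37·37 = 1369 ≡ 16. So 37^17 ≡ 16 (mod 41).
Hence T⁻¹(37) = 16.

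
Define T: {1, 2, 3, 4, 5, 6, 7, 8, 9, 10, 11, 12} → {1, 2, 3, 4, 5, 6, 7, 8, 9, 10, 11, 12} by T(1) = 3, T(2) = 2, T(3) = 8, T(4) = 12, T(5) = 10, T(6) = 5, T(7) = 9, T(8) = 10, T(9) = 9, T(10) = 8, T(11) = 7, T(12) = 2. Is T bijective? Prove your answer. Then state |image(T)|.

8

T(5) = 10 = T(8) with 5 ≠ 8, so T is not injective, hence not bijective.
The image of T is {2, 3, 5, 7, 8, 9, 10, 12}, which has 8 elements.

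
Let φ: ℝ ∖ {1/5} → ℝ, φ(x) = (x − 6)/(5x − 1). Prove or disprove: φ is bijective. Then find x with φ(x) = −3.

If φ(x) = 1/5, cross-multiplying gives 5(x − 6) = 1(5x − 1), which simplifies to −30 = −1 — false.  So 1/5 has no preimage and φ is not surjective.
Therefore φ is not bijective.
Solving φ(x) = −3: cross-multiplying gives x − 6 = −3(5x − 1), which rearranges to 16x = 9, so x = 9/16.

9/16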